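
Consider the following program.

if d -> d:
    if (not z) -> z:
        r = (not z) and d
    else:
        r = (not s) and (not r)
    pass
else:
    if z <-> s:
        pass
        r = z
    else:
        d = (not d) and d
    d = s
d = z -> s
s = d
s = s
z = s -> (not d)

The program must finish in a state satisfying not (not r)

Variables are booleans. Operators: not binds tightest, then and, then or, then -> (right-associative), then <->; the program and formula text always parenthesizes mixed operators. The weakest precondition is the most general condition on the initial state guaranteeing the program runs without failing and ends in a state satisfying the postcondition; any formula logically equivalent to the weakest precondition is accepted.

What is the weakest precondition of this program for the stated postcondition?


Working backward. After the program, the postcondition not (not r) must hold; in canonical form it is r.
Before z := s -> (not d): r
Before s := s: r
Before s := d: r
Before d := z -> s: r
Then branch requires (((not z) -> z) -> ((not z) and d)) and ((not ((not z) -> z)) -> ((not s) and (not r))); else branch requires ((z <-> s) -> z) and ((not (z <-> s)) -> r).
Before the if: (((not z) -> z) -> ((not z) and d)) and ((not ((not z) -> z)) -> ((not s) and (not r)))
Answer: WP = (((not z) -> z) -> ((not z) and d)) and ((not ((not z) -> z)) -> ((not s) and (not r)))


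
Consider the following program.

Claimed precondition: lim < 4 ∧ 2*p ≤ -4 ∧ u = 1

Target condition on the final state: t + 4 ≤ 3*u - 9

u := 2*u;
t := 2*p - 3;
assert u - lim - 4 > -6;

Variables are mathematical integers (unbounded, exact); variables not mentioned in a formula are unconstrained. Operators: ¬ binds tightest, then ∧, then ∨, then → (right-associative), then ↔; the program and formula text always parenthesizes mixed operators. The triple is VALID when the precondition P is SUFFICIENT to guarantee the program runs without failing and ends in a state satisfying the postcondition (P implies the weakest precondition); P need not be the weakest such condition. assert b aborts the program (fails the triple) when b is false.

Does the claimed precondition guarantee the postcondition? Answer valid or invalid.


Working backward. After the program, the postcondition t + 4 ≤ 3*u - 9 must hold; in canonical form it is t ≤ 3*u - 13.
Before assert u - lim - 4 > -6: u > lim - 2 ∧ t ≤ 3*u - 13
Before t := 2*p - 3: u > lim - 2 ∧ 2*p ≤ 3*u - 10
Before u := 2*u: 2*u > lim - 2 ∧ 2*p ≤ 6*u - 10
The weakest precondition is 2*u > lim - 2 ∧ 2*p ≤ 6*u - 10.
Check whether lim < 4 ∧ 2*p ≤ -4 ∧ u = 1 implies it.
Every state satisfying the precondition satisfies the weakest precondition: the implication holds.
Answer: valid


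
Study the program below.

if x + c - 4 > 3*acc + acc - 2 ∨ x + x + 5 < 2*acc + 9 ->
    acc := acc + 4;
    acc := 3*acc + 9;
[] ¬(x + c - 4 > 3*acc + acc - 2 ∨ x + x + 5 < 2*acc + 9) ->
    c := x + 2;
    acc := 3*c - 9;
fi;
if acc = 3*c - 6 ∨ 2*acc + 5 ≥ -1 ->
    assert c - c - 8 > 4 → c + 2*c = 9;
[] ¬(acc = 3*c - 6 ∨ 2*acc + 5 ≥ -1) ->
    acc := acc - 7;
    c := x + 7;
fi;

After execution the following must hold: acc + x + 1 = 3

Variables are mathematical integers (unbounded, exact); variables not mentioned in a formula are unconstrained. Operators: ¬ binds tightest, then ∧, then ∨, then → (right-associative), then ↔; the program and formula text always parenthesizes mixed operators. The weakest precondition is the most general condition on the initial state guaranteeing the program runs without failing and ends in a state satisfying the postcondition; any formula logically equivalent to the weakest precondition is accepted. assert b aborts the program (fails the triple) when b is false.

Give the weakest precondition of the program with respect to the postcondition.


Working backward. After the program, the postcondition acc + x + 1 = 3 must hold; in canonical form it is acc + x = 2.
Then branch requires acc + x = 2; else branch requires acc + x = 9.
Before the if: ((acc = 3*c - 6 ∨ 2*acc ≥ -6) → acc + x = 2) ∧ ((¬(acc = 3*c - 6 ∨ 2*acc ≥ -6)) → acc + x = 9)
Then branch requires ((3*acc = 3*c - 27 ∨ 6*acc ≥ -48) → 3*acc + x = -19) ∧ ((¬(3*acc = 3*c - 27 ∨ 6*acc ≥ -48)) → 3*acc + x = -12); else branch requires (6*x ≥ 0 → 4*x = 5) ∧ ((¬(6*x ≥ 0)) → 4*x = 12).
Before the if: ((c + x > 4*acc + 2 ∨ 2*x < 2*acc + 4) → (((3*acc = 3*c - 27 ∨ 6*acc ≥ -48) → 3*acc + x = -19) ∧ ((¬(3*acc = 3*c - 27 ∨ 6*acc ≥ -48)) → 3*acc + x = -12))) ∧ ((¬(c + x > 4*acc + 2 ∨ 2*x < 2*acc + 4)) → ((6*x ≥ 0 → 4*x = 5) ∧ ((¬(6*x ≥ 0)) → 4*x = 12)))
Answer: WP = ((c + x > 4*acc + 2 ∨ 2*x < 2*acc + 4) → (((3*acc = 3*c - 27 ∨ 6*acc ≥ -48) → 3*acc + x = -19) ∧ ((¬(3*acc = 3*c - 27 ∨ 6*acc ≥ -48)) → 3*acc + x = -12))) ∧ ((¬(c + x > 4*acc + 2 ∨ 2*x < 2*acc + 4)) → ((6*x ≥ 0 → 4*x = 5) ∧ ((¬(6*x ≥ 0)) → 4*x = 12)))


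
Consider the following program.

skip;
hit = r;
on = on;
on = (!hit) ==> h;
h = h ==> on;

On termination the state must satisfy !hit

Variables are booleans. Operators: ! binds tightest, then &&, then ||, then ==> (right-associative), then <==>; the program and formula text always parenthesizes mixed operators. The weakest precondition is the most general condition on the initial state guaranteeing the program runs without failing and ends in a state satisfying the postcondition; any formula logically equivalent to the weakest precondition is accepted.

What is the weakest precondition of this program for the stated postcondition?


Working backward. After the program, !hit must hold.
Before h := h ==> on: !hit
Before on := (!hit) ==> h: !hit
Before on := on: !hit
Before hit := r: !r
Before skip: !r
Answer: WP = !r


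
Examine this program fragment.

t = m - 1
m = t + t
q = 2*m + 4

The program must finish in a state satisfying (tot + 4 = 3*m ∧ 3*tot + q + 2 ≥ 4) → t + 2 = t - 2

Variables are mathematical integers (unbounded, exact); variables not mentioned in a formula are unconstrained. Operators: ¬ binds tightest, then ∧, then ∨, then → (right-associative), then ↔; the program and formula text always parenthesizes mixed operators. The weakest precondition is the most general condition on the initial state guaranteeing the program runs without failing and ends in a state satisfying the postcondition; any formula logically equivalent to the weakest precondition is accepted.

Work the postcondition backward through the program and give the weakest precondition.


Working backward. After the program, the postcondition (tot + 4 = 3*m ∧ 3*tot + q + 2 ≥ 4) → t + 2 = t - 2 must hold; in canonical form it is ¬(tot = 3*m - 4 ∧ q + 3*tot ≥ 2).
Before q := 2*m + 4: ¬(tot = 3*m - 4 ∧ 2*m + 3*tot ≥ -2)
Before m := t + t: ¬(tot = 6*t - 4 ∧ 4*t + 3*tot ≥ -2)
Before t := m - 1: ¬(tot = 6*m - 10 ∧ 4*m + 3*tot ≥ 2)
Answer: WP = ¬(tot = 6*m - 10 ∧ 4*m + 3*tot ≥ 2)


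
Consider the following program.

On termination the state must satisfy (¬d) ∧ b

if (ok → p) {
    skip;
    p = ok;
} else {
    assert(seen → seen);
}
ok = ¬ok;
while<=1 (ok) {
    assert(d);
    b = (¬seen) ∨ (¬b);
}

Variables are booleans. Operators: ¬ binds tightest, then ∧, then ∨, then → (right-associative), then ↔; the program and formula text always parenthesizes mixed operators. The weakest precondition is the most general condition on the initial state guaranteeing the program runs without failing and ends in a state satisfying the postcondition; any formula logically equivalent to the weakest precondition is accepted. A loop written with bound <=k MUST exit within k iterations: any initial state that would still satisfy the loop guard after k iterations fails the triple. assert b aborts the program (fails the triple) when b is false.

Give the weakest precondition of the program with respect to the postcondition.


Working backward. After the program, (¬d) ∧ b must hold.
Before the loop (bound <=1), unroll the exhaustion recursion (WP_0 = exit-now case; WP_j = one more guarded iteration, up to j = 1):
  WP_0: (¬ok) ∧ (¬d) ∧ b
  WP_1: (¬ok) ∧ ((¬ok) → ((¬d) ∧ b))
So before the loop: (¬ok) ∧ ((¬ok) → ((¬d) ∧ b))
Before ok := ¬ok: ok ∧ (ok → ((¬d) ∧ b))
Then branch requires ok ∧ (ok → ((¬d) ∧ b)); else branch requires ok ∧ (ok → ((¬d) ∧ b)).
Before the if: ((ok → p) → (ok ∧ (ok → ((¬d) ∧ b)))) ∧ ((¬(ok → p)) → (ok ∧ (ok → ((¬d) ∧ b))))
Answer: WP = ((ok → p) → (ok ∧ (ok → ((¬d) ∧ b)))) ∧ ((¬(ok → p)) → (ok ∧ (ok → ((¬d) ∧ b))))


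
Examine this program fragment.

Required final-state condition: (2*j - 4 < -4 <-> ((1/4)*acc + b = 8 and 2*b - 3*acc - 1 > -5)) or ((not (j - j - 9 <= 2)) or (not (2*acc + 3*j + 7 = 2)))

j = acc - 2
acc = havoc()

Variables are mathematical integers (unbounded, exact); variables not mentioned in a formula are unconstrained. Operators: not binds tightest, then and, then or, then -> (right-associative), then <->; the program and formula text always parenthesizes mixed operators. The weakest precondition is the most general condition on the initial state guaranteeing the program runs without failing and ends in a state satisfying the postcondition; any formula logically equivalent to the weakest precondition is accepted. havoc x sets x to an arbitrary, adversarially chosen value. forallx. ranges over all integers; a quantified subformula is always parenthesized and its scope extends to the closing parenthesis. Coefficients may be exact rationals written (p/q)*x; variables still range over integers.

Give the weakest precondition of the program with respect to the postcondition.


Working backward. After the program, the postcondition (2*j - 4 < -4 <-> ((1/4)*acc + b = 8 and 2*b - 3*acc - 1 > -5)) or ((not (j - j - 9 <= 2)) or (not (2*acc + 3*j + 7 = 2))) must hold; in canonical form it is (2*j < 0 <-> ((1/4)*acc + b = 8 and 2*b > 3*acc - 4)) or (not (2*acc + 3*j = -5)).
Before havoc acc: forall acc_1. ((2*j < 0 <-> ((1/4)*acc_1 + b = 8 and 2*b > 3*acc_1 - 4)) or (not (2*acc_1 + 3*j = -5)))
Before j := acc - 2: forall acc_1. ((2*acc < 4 <-> ((1/4)*acc_1 + b = 8 and 2*b > 3*acc_1 - 4)) or (not (3*acc + 2*acc_1 = 1)))
Answer: WP = forall acc_1. ((2*acc < 4 <-> ((1/4)*acc_1 + b = 8 and 2*b > 3*acc_1 - 4)) or (not (3*acc + 2*acc_1 = 1)))


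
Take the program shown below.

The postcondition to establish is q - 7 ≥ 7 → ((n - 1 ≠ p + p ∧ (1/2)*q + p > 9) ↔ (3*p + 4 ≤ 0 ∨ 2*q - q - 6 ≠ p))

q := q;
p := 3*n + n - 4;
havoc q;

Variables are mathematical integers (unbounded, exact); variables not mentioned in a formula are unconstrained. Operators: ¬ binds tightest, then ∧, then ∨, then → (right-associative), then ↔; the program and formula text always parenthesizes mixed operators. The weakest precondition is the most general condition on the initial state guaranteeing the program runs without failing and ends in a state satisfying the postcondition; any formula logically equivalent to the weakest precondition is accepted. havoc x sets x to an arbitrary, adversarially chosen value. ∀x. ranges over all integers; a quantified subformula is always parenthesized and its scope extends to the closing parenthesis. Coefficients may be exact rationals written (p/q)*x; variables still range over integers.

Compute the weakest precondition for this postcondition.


Working backward. After the program, the postcondition q - 7 ≥ 7 → ((n - 1 ≠ p + p ∧ (1/2)*q + p > 9) ↔ (3*p + 4 ≤ 0 ∨ 2*q - q - 6 ≠ p)) must hold; in canonical form it is q ≥ 14 → ((n ≠ 2*p + 1 ∧ p + (1/2)*q > 9) ↔ (3*p ≤ -4 ∨ q ≠ p + 6)).
Before havoc q: ∀q_1. (q_1 ≥ 14 → ((n ≠ 2*p + 1 ∧ p + (1/2)*q_1 > 9) ↔ (3*p ≤ -4 ∨ q_1 ≠ p + 6)))
Before p := 3*n + n - 4: ∀q_1. (q_1 ≥ 14 → ((7*n ≠ 7 ∧ 4*n + (1/2)*q_1 > 13) ↔ (12*n ≤ 8 ∨ q_1 ≠ 4*n + 2)))
Before q := q: ∀q_1. (q_1 ≥ 14 → ((7*n ≠ 7 ∧ 4*n + (1/2)*q_1 > 13) ↔ (12*n ≤ 8 ∨ q_1 ≠ 4*n + 2)))
Answer: WP = ∀q_1. (q_1 ≥ 14 → ((7*n ≠ 7 ∧ 4*n + (1/2)*q_1 > 13) ↔ (12*n ≤ 8 ∨ q_1 ≠ 4*n + 2)))


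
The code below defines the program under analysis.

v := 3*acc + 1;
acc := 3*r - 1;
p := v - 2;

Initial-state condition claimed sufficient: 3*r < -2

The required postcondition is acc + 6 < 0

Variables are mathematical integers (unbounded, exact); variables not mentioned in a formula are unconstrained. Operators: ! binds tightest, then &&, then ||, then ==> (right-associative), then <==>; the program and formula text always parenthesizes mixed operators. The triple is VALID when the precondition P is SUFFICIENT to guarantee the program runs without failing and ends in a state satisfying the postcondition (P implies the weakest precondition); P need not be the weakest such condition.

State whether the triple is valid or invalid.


Working backward. After the program, the postcondition acc + 6 < 0 must hold; in canonical form it is acc < -6.
Before p := v - 2: acc < -6
Before acc := 3*r - 1: 3*r < -5
Before v := 3*acc + 1: 3*r < -5
The weakest precondition is 3*r < -5.
Check whether 3*r < -2 implies it.
Countermodel: at the initial state r = -1, the precondition holds but the weakest precondition fails.
Answer: invalid


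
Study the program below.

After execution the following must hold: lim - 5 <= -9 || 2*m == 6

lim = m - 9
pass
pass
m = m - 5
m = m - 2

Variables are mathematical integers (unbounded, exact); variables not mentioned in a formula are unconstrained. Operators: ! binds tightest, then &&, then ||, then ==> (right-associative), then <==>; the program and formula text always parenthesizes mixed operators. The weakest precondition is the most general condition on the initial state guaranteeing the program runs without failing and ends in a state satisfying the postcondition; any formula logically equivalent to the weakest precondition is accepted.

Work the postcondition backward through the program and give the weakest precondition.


Working backward. After the program, the postcondition lim - 5 <= -9 || 2*m == 6 must hold; in canonical form it is lim <= -4 || 2*m == 6.
Before m := m - 2: lim <= -4 || 2*m == 10
Before m := m - 5: lim <= -4 || 2*m == 20
Before skip: lim <= -4 || 2*m == 20
Before skip: lim <= -4 || 2*m == 20
Before lim := m - 9: m <= 5 || 2*m == 20
Answer: WP = m <= 5 || 2*m == 20


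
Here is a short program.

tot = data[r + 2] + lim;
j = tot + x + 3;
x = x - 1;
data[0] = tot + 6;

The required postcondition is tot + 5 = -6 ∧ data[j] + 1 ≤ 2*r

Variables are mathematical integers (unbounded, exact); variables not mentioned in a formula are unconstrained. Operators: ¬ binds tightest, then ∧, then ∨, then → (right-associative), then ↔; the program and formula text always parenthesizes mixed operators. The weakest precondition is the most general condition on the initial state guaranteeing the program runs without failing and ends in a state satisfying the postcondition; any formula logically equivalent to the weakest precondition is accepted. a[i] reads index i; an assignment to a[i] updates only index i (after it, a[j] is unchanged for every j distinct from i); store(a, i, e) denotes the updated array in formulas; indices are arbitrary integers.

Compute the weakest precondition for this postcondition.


Working backward. After the program, the postcondition tot + 5 = -6 ∧ data[j] + 1 ≤ 2*r must hold; in canonical form it is tot = -11 ∧ data[j] ≤ 2*r - 1.
Before data[0] := tot + 6: tot = -11 ∧ store(data, 0, tot + 6)[j] ≤ 2*r - 1
Before x := x - 1: tot = -11 ∧ store(data, 0, tot + 6)[j] ≤ 2*r - 1
Before j := tot + x + 3: tot = -11 ∧ store(data, 0, tot + 6)[tot + x + 3] ≤ 2*r - 1
Before tot := data[r + 2] + lim: data[r + 2] + lim = -11 ∧ store(data, 0, data[r + 2] + lim + 6)[data[r + 2] + lim + x + 3] ≤ 2*r - 1
Answer: WP = data[r + 2] + lim = -11 ∧ store(data, 0, data[r + 2] + lim + 6)[data[r + 2] + lim + x + 3] ≤ 2*r - 1


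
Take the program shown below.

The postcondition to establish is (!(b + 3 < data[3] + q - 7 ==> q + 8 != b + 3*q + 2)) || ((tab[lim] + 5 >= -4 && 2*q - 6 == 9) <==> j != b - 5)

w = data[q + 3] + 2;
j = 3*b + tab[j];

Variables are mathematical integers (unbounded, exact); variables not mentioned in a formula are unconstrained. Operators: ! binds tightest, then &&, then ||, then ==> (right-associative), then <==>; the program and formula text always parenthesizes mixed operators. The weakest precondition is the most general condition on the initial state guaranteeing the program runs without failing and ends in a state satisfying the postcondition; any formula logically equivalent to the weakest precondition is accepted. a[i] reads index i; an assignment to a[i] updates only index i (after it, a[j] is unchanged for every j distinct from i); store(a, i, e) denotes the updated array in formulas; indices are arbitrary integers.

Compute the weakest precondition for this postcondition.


Working backward. After the program, the postcondition (!(b + 3 < data[3] + q - 7 ==> q + 8 != b + 3*q + 2)) || ((tab[lim] + 5 >= -4 && 2*q - 6 == 9) <==> j != b - 5) must hold; in canonical form it is (!(b < data[3] + q - 10 ==> b + 2*q != 6)) || ((tab[lim] >= -9 && 2*q == 15) <==> j != b - 5).
Before j := 3*b + tab[j]: (!(b < data[3] + q - 10 ==> b + 2*q != 6)) || ((tab[lim] >= -9 && 2*q == 15) <==> tab[j] + 2*b != -5)
Before w := data[q + 3] + 2: (!(b < data[3] + q - 10 ==> b + 2*q != 6)) || ((tab[lim] >= -9 && 2*q == 15) <==> tab[j] + 2*b != -5)
Answer: WP = (!(b < data[3] + q - 10 ==> b + 2*q != 6)) || ((tab[lim] >= -9 && 2*q == 15) <==> tab[j] + 2*b != -5)


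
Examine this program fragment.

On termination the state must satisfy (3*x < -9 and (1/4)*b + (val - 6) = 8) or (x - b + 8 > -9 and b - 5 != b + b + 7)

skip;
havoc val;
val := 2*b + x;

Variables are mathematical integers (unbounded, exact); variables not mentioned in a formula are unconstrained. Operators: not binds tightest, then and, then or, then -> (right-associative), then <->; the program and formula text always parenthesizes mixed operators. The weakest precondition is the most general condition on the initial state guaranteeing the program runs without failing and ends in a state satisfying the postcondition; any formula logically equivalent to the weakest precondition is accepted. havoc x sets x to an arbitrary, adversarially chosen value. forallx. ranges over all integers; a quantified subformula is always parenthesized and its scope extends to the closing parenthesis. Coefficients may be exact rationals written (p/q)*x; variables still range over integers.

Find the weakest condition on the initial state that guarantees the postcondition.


Working backward. After the program, the postcondition (3*x < -9 and (1/4)*b + (val - 6) = 8) or (x - b + 8 > -9 and b - 5 != b + b + 7) must hold; in canonical form it is (3*x < -9 and (1/4)*b + val = 14) or (x > b - 17 and b != -12).
Before val := 2*b + x: (3*x < -9 and (9/4)*b + x = 14) or (x > b - 17 and b != -12)
Before havoc val: (3*x < -9 and (9/4)*b + x = 14) or (x > b - 17 and b != -12)
Before skip: (3*x < -9 and (9/4)*b + x = 14) or (x > b - 17 and b != -12)
Answer: WP = (3*x < -9 and (9/4)*b + x = 14) or (x > b - 17 and b != -12)


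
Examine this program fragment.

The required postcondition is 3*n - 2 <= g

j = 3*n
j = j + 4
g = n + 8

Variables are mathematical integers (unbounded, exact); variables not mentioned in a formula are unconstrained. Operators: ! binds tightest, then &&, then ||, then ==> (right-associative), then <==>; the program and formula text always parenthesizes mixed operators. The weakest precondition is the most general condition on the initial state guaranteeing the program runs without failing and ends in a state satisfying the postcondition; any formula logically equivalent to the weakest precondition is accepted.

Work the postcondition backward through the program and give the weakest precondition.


Working backward. After the program, the postcondition 3*n - 2 <= g must hold; in canonical form it is 3*n <= g + 2.
Before g := n + 8: 2*n <= 10
Before j := j + 4: 2*n <= 10
Before j := 3*n: 2*n <= 10
Answer: WP = 2*n <= 10


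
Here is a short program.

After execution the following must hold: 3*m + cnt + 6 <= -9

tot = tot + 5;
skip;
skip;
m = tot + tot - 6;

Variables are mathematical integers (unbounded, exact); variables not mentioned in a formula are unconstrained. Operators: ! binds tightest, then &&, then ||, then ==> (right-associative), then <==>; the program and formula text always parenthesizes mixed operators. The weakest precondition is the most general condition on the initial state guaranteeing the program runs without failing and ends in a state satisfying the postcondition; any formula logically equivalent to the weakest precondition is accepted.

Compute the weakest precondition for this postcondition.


Working backward. After the program, the postcondition 3*m + cnt + 6 <= -9 must hold; in canonical form it is cnt + 3*m <= -15.
Before m := tot + tot - 6: cnt + 6*tot <= 3
Before skip: cnt + 6*tot <= 3
Before skip: cnt + 6*tot <= 3
Before tot := tot + 5: cnt + 6*tot <= -27
Answer: WP = cnt + 6*tot <= -27


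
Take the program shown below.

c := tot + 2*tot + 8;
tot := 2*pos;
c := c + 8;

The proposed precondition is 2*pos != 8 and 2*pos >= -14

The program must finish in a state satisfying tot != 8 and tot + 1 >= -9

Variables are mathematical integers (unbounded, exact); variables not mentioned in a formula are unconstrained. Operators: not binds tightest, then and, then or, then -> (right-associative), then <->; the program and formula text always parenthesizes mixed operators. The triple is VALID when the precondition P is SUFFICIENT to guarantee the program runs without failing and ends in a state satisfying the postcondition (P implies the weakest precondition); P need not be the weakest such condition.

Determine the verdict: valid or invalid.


Working backward. After the program, the postcondition tot != 8 and tot + 1 >= -9 must hold; in canonical form it is tot != 8 and tot >= -10.
Before c := c + 8: tot != 8 and tot >= -10
Before tot := 2*pos: 2*pos != 8 and 2*pos >= -10
Before c := tot + 2*tot + 8: 2*pos != 8 and 2*pos >= -10
The weakest precondition is 2*pos != 8 and 2*pos >= -10.
Check whether 2*pos != 8 and 2*pos >= -14 implies it.
Countermodel: at the initial state pos = -7, the precondition holds but the weakest precondition fails.
Answer: invalid


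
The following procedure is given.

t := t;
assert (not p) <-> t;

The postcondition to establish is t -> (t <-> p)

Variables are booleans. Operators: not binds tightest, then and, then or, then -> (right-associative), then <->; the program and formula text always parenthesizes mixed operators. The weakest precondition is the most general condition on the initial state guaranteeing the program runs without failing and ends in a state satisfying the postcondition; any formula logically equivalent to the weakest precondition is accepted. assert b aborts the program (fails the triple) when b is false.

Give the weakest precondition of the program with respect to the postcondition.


Working backward. After the program, t -> (t <-> p) must hold.
Before assert (not p) <-> t: ((not p) <-> t) and (t -> (t <-> p))
Before t := t: ((not p) <-> t) and (t -> (t <-> p))
Answer: WP = ((not p) <-> t) and (t -> (t <-> p))


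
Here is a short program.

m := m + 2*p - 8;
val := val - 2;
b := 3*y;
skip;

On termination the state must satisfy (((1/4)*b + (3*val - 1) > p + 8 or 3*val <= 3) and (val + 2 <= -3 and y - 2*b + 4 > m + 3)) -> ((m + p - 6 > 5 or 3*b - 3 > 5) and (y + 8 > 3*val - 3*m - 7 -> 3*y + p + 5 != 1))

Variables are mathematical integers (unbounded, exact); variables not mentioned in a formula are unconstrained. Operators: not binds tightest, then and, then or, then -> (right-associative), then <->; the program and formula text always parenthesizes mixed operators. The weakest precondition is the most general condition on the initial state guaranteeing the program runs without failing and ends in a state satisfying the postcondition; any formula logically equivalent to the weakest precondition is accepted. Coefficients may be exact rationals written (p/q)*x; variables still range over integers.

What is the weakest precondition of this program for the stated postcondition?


Working backward. After the program, the postcondition (((1/4)*b + (3*val - 1) > p + 8 or 3*val <= 3) and (val + 2 <= -3 and y - 2*b + 4 > m + 3)) -> ((m + p - 6 > 5 or 3*b - 3 > 5) and (y + 8 > 3*val - 3*m - 7 -> 3*y + p + 5 != 1)) must hold; in canonical form it is (((1/4)*b + 3*val > p + 9 or 3*val <= 3) and val <= -5 and y > 2*b + m - 1) -> ((m + p > 11 or 3*b > 8) and (3*m + y > 3*val - 15 -> p + 3*y != -4)).
Before skip: (((1/4)*b + 3*val > p + 9 or 3*val <= 3) and val <= -5 and y > 2*b + m - 1) -> ((m + p > 11 or 3*b > 8) and (3*m + y > 3*val - 15 -> p + 3*y != -4))
Before b := 3*y: ((3*val + (3/4)*y > p + 9 or 3*val <= 3) and val <= -5 and m + 5*y < 1) -> ((m + p > 11 or 9*y > 8) and (3*m + y > 3*val - 15 -> p + 3*y != -4))
Before val := val - 2: ((3*val + (3/4)*y > p + 15 or 3*val <= 9) and val <= -3 and m + 5*y < 1) -> ((m + p > 11 or 9*y > 8) and (3*m + y > 3*val - 21 -> p + 3*y != -4))
Before m := m + 2*p - 8: ((3*val + (3/4)*y > p + 15 or 3*val <= 9) and val <= -3 and m + 2*p + 5*y < 9) -> ((m + 3*p > 19 or 9*y > 8) and (3*m + 6*p + y > 3*val + 3 -> p + 3*y != -4))
Answer: WP = ((3*val + (3/4)*y > p + 15 or 3*val <= 9) and val <= -3 and m + 2*p + 5*y < 9) -> ((m + 3*p > 19 or 9*y > 8) and (3*m + 6*p + y > 3*val + 3 -> p + 3*y != -4))


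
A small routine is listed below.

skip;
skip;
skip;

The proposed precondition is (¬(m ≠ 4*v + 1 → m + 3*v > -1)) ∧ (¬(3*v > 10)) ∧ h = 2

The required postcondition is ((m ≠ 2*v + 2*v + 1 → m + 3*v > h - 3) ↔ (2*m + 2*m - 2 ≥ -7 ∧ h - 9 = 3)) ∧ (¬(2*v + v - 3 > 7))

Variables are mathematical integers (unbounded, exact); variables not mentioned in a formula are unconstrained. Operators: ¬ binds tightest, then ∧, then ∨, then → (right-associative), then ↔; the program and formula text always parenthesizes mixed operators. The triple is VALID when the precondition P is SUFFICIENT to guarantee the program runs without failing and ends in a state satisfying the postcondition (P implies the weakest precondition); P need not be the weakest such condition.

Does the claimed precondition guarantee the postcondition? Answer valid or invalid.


Working backward. After the program, the postcondition ((m ≠ 2*v + 2*v + 1 → m + 3*v > h - 3) ↔ (2*m + 2*m - 2 ≥ -7 ∧ h - 9 = 3)) ∧ (¬(2*v + v - 3 > 7)) must hold; in canonical form it is ((m ≠ 4*v + 1 → m + 3*v > h - 3) ↔ (4*m ≥ -5 ∧ h = 12)) ∧ (¬(3*v > 10)).
Before skip: ((m ≠ 4*v + 1 → m + 3*v > h - 3) ↔ (4*m ≥ -5 ∧ h = 12)) ∧ (¬(3*v > 10))
Before skip: ((m ≠ 4*v + 1 → m + 3*v > h - 3) ↔ (4*m ≥ -5 ∧ h = 12)) ∧ (¬(3*v > 10))
Before skip: ((m ≠ 4*v + 1 → m + 3*v > h - 3) ↔ (4*m ≥ -5 ∧ h = 12)) ∧ (¬(3*v > 10))
The weakest precondition is ((m ≠ 4*v + 1 → m + 3*v > h - 3) ↔ (4*m ≥ -5 ∧ h = 12)) ∧ (¬(3*v > 10)).
Check whether (¬(m ≠ 4*v + 1 → m + 3*v > -1)) ∧ (¬(3*v > 10)) ∧ h = 2 implies it.
Every state satisfying the precondition satisfies the weakest precondition: the implication holds.
Answer: valid


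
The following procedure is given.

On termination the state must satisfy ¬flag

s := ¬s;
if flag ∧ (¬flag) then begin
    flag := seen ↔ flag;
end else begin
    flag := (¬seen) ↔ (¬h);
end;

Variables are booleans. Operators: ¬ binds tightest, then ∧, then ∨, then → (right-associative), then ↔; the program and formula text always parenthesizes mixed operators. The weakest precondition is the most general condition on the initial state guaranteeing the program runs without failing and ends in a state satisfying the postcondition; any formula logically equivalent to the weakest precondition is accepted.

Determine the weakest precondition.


Working backward. After the program, ¬flag must hold.
Then branch requires ¬(seen ↔ flag); else branch requires ¬((¬seen) ↔ (¬h)).
Before the if: ¬((¬seen) ↔ (¬h))
Before s := ¬s: ¬((¬seen) ↔ (¬h))
Answer: WP = ¬((¬seen) ↔ (¬h))


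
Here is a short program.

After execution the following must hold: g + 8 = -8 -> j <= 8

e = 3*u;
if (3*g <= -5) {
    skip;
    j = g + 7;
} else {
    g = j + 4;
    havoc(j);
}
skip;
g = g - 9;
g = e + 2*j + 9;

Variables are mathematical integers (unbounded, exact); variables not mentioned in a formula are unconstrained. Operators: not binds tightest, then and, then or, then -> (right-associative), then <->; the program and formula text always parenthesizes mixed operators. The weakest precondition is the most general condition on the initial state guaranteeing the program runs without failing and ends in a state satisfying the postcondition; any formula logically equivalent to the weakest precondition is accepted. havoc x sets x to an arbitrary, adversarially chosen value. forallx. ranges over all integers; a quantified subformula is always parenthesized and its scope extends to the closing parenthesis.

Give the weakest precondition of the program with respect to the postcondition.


Working backward. After the program, the postcondition g + 8 = -8 -> j <= 8 must hold; in canonical form it is g = -16 -> j <= 8.
Before g := e + 2*j + 9: e + 2*j = -25 -> j <= 8
Before g := g - 9: e + 2*j = -25 -> j <= 8
Before skip: e + 2*j = -25 -> j <= 8
Then branch requires e + 2*g = -39 -> g <= 1; else branch requires forall j_1. (e + 2*j_1 = -25 -> j_1 <= 8).
Before the if: (3*g <= -5 -> (e + 2*g = -39 -> g <= 1)) and ((not (3*g <= -5)) -> (forall j_1. (e + 2*j_1 = -25 -> j_1 <= 8)))
Before e := 3*u: (3*g <= -5 -> (2*g + 3*u = -39 -> g <= 1)) and ((not (3*g <= -5)) -> (forall j_1. (2*j_1 + 3*u = -25 -> j_1 <= 8)))
Answer: WP = (3*g <= -5 -> (2*g + 3*u = -39 -> g <= 1)) and ((not (3*g <= -5)) -> (forall j_1. (2*j_1 + 3*u = -25 -> j_1 <= 8)))


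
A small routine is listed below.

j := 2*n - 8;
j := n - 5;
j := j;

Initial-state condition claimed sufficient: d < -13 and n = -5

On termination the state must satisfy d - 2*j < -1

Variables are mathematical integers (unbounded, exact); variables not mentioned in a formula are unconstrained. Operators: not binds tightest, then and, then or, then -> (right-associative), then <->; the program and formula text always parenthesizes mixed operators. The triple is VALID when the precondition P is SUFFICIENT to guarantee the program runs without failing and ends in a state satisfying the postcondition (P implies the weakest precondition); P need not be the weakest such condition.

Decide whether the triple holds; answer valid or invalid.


Working backward. After the program, the postcondition d - 2*j < -1 must hold; in canonical form it is d < 2*j - 1.
Before j := j: d < 2*j - 1
Before j := n - 5: d < 2*n - 11
Before j := 2*n - 8: d < 2*n - 11
The weakest precondition is d < 2*n - 11.
Check whether d < -13 and n = -5 implies it.
Countermodel: at the initial state d = -21, n = -5, the precondition holds but the weakest precondition fails.
Answer: invalid


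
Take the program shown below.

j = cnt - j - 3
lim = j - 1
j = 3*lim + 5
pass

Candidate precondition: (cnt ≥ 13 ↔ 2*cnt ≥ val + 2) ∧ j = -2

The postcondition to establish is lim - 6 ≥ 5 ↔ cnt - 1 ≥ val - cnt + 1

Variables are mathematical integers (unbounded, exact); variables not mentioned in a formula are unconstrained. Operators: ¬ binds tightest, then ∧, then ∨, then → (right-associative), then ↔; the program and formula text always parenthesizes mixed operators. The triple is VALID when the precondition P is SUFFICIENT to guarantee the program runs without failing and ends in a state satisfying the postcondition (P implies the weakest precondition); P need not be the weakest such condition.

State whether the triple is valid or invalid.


Working backward. After the program, the postcondition lim - 6 ≥ 5 ↔ cnt - 1 ≥ val - cnt + 1 must hold; in canonical form it is lim ≥ 11 ↔ 2*cnt ≥ val + 2.
Before skip: lim ≥ 11 ↔ 2*cnt ≥ val + 2
Before j := 3*lim + 5: lim ≥ 11 ↔ 2*cnt ≥ val + 2
Before lim := j - 1: j ≥ 12 ↔ 2*cnt ≥ val + 2
Before j := cnt - j - 3: cnt ≥ j + 15 ↔ 2*cnt ≥ val + 2
The weakest precondition is cnt ≥ j + 15 ↔ 2*cnt ≥ val + 2.
Check whether (cnt ≥ 13 ↔ 2*cnt ≥ val + 2) ∧ j = -2 implies it.
Every state satisfying the precondition satisfies the weakest precondition: the implication holds.
Answer: valid


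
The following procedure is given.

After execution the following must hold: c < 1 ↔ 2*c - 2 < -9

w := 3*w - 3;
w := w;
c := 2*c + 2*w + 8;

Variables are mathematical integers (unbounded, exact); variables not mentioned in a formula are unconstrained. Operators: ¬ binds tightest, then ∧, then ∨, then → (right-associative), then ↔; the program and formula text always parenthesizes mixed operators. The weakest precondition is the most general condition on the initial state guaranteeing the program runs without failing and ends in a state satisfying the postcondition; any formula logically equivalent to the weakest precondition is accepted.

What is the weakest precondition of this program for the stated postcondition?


Working backward. After the program, the postcondition c < 1 ↔ 2*c - 2 < -9 must hold; in canonical form it is c < 1 ↔ 2*c < -7.
Before c := 2*c + 2*w + 8: 2*c + 2*w < -7 ↔ 4*c + 4*w < -23
Before w := w: 2*c + 2*w < -7 ↔ 4*c + 4*w < -23
Before w := 3*w - 3: 2*c + 6*w < -1 ↔ 4*c + 12*w < -11
Answer: WP = 2*c + 6*w < -1 ↔ 4*c + 12*w < -11


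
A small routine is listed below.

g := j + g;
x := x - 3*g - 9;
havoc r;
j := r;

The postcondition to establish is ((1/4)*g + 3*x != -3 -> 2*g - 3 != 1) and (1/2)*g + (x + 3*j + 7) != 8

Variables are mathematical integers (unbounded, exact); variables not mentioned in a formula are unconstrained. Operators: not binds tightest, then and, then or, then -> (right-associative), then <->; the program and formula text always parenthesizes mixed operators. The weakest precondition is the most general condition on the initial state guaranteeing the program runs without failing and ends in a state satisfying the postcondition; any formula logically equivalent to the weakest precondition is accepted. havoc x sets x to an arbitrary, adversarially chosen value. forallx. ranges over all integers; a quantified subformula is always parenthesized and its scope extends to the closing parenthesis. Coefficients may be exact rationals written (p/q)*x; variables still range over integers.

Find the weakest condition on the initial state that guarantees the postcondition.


Working backward. After the program, the postcondition ((1/4)*g + 3*x != -3 -> 2*g - 3 != 1) and (1/2)*g + (x + 3*j + 7) != 8 must hold; in canonical form it is ((1/4)*g + 3*x != -3 -> 2*g != 4) and (1/2)*g + 3*j + x != 1.
Before j := r: ((1/4)*g + 3*x != -3 -> 2*g != 4) and (1/2)*g + 3*r + x != 1
Before havoc r: forall r_1. (((1/4)*g + 3*x != -3 -> 2*g != 4) and (1/2)*g + 3*r_1 + x != 1)
Before x := x - 3*g - 9: forall r_1. ((3*x != (35/4)*g + 24 -> 2*g != 4) and 3*r_1 + x != (5/2)*g + 10)
Before g := j + g: forall r_1. ((3*x != (35/4)*g + (35/4)*j + 24 -> 2*g + 2*j != 4) and 3*r_1 + x != (5/2)*g + (5/2)*j + 10)
Answer: WP = forall r_1. ((3*x != (35/4)*g + (35/4)*j + 24 -> 2*g + 2*j != 4) and 3*r_1 + x != (5/2)*g + (5/2)*j + 10)


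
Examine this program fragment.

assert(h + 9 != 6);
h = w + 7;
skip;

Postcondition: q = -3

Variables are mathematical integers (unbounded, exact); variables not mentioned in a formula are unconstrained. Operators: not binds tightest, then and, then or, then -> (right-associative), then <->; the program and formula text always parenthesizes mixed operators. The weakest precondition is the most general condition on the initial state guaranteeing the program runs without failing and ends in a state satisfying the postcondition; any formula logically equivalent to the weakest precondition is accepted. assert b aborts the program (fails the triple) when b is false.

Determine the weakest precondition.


Working backward. After the program, q = -3 must hold.
Before skip: q = -3
Before h := w + 7: q = -3
Before assert h + 9 != 6: h != -3 and q = -3
Answer: WP = h != -3 and q = -3


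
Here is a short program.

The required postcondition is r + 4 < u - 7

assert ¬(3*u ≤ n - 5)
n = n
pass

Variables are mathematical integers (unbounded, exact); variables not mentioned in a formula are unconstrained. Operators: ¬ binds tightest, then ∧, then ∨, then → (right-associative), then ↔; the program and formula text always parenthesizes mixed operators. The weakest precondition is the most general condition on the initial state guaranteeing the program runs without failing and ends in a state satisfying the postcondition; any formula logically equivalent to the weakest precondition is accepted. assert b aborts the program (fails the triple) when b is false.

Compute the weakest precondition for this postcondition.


Working backward. After the program, the postcondition r + 4 < u - 7 must hold; in canonical form it is r < u - 11.
Before skip: r < u - 11
Before n := n: r < u - 11
Before assert ¬(3*u ≤ n - 5): (¬(3*u ≤ n - 5)) ∧ r < u - 11
Answer: WP = (¬(3*u ≤ n - 5)) ∧ r < u - 11


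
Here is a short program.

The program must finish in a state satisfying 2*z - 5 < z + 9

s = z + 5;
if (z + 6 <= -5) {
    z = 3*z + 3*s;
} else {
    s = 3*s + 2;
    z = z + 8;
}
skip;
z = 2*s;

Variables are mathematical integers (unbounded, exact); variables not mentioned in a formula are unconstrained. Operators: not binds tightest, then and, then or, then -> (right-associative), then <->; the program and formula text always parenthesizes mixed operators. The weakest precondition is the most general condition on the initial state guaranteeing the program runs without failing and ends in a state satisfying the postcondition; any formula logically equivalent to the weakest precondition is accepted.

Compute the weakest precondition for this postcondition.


Working backward. After the program, the postcondition 2*z - 5 < z + 9 must hold; in canonical form it is z < 14.
Before z := 2*s: 2*s < 14
Before skip: 2*s < 14
Then branch requires 2*s < 14; else branch requires 6*s < 10.
Before the if: (z <= -11 -> 2*s < 14) and ((not (z <= -11)) -> 6*s < 10)
Before s := z + 5: (z <= -11 -> 2*z < 4) and ((not (z <= -11)) -> 6*z < -20)
Answer: WP = (z <= -11 -> 2*z < 4) and ((not (z <= -11)) -> 6*z < -20)


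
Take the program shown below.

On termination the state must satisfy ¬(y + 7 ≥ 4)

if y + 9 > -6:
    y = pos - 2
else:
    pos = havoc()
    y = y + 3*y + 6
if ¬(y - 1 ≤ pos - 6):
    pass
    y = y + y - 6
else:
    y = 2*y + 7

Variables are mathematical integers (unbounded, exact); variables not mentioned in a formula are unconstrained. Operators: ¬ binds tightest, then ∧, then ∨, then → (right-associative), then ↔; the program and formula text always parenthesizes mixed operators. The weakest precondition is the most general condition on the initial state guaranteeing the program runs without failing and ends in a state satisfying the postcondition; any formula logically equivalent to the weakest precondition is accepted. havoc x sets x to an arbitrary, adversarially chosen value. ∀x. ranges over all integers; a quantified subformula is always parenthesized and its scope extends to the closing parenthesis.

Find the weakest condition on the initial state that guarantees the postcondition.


Working backward. After the program, the postcondition ¬(y + 7 ≥ 4) must hold; in canonical form it is ¬(y ≥ -3).
Then branch requires ¬(2*y ≥ 3); else branch requires ¬(2*y ≥ -10).
Before the if: ((¬(y ≤ pos - 5)) → (¬(2*y ≥ 3))) ∧ (y ≤ pos - 5 → (¬(2*y ≥ -10)))
Then branch requires ¬(2*pos ≥ 7); else branch requires ∀pos_1. (((¬(4*y ≤ pos_1 - 11)) → (¬(8*y ≥ -9))) ∧ (4*y ≤ pos_1 - 11 → (¬(8*y ≥ -22)))).
Before the if: (y > -15 → (¬(2*pos ≥ 7))) ∧ ((¬(y > -15)) → (∀pos_1. (((¬(4*y ≤ pos_1 - 11)) → (¬(8*y ≥ -9))) ∧ (4*y ≤ pos_1 - 11 → (¬(8*y ≥ -22))))))
Answer: WP = (y > -15 → (¬(2*pos ≥ 7))) ∧ ((¬(y > -15)) → (∀pos_1. (((¬(4*y ≤ pos_1 - 11)) → (¬(8*y ≥ -9))) ∧ (4*y ≤ pos_1 - 11 → (¬(8*y ≥ -22))))))
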